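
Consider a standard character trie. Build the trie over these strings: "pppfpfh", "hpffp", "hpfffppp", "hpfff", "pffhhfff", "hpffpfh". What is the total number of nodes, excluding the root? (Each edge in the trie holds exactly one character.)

Insert word by word; a character creates a node only if that edge doesn't already exist:
  "pppfpfh" → 7 new (p, p, p, f, p, f, h)
  "hpffp" → 5 new (h, p, f, f, p)
  "hpfffppp" → prefix "hpff" already present; 4 new (f, p, p, p)
  "hpfff" → prefix "hpfff" already present; 0 new (none)
  "pffhhfff" → prefix "p" already present; 7 new (f, f, h, h, f, f, f)
  "hpffpfh" → prefix "hpffp" already present; 2 new (f, h)
Total nodes = 7 + 5 + 4 + 0 + 7 + 2 = 25

25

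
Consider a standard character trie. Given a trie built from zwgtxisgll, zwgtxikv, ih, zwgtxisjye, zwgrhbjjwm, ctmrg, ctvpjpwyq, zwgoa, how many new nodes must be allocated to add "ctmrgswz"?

Walking "ctmrgswz" from the root, the first 5 characters ("ctmrg") follow existing edges; "s" is the first miss.
New nodes needed: |"ctmrgswz"| − 5 = 8 − 5 = 3.

3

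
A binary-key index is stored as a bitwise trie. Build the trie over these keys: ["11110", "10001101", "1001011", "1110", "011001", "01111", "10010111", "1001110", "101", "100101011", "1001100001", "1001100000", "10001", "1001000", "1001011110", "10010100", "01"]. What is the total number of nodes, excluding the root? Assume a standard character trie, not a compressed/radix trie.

Trace insertions, counting only characters that open a new branch:
  "11110" → 5 new (1, 1, 1, 1, 0)
  "10001101" → prefix "1" already present; 7 new (0, 0, 0, 1, 1, 0, 1)
  "1001011" → prefix "100" already present; 4 new (1, 0, 1, 1)
  "1110" → prefix "111" already present; 1 new (0)
  "011001" → 6 new (0, 1, 1, 0, 0, 1)
  "01111" → prefix "011" already present; 2 new (1, 1)
  "10010111" → prefix "1001011" already present; 1 new (1)
  "1001110" → prefix "1001" already present; 3 new (1, 1, 0)
  "101" → prefix "10" already present; 1 new (1)
  "100101011" → prefix "100101" already present; 3 new (0, 1, 1)
  "1001100001" → prefix "10011" already present; 5 new (0, 0, 0, 0, 1)
  "1001100000" → prefix "100110000" already present; 1 new (0)
  "10001" → prefix "10001" already present; 0 new (none)
  "1001000" → prefix "10010" already present; 2 new (0, 0)
  "1001011110" → prefix "10010111" already present; 2 new (1, 0)
  "10010100" → prefix "1001010" already present; 1 new (0)
  "01" → prefix "01" already present; 0 new (none)
Total nodes = 5 + 7 + 4 + 1 + 6 + 2 + 1 + 3 + 1 + 3 + 5 + 1 + 0 + 2 + 2 + 1 + 0 = 44

44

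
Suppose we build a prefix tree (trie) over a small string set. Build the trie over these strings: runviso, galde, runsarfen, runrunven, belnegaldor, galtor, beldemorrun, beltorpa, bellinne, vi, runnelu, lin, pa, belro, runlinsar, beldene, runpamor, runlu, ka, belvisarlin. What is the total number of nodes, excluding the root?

93

Count nodes per top-level branch (shared prefixes stored once):
  'b'-branch (beldemorrun, beldene, bellinne, belnegaldor, belro, beltorpa, belvisarlin): 41 nodes
  'g'-branch (galde, galtor): 8 nodes
  'k'-branch (ka): 2 nodes
  'l'-branch (lin): 3 nodes
  'p'-branch (pa): 2 nodes
  'r'-branch (runlinsar, runlu, runnelu, runpamor, runrunven, runsarfen, runviso): 35 nodes
  'v'-branch (vi): 2 nodes
Sum: 93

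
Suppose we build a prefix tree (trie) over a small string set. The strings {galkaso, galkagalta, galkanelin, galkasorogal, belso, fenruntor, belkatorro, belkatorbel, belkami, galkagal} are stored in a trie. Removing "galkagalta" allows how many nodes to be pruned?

After clearing the end-marker at "galkagalta", prune upward until reaching a node still needed by another word.
The suffix "ta" (2 nodes) is used only by "galkagalta"; "galkagal" is itself a stored word, so pruning stops there.
Nodes removed: 2

2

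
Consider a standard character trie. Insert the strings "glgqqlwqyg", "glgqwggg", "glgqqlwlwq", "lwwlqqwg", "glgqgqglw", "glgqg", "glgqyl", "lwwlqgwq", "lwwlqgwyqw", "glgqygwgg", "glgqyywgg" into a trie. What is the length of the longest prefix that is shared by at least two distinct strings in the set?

The deepest shared node is where two words last agree before diverging.
"glgqqlwlwq" and "glgqqlwqyg" agree on "glgqqlw" (7 characters) before diverging; nothing deeper is shared.
Longest shared-prefix length: 7

7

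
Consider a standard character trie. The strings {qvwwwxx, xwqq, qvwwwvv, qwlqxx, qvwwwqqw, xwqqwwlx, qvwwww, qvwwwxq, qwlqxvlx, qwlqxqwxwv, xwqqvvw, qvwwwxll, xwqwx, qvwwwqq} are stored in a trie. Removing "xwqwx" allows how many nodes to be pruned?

A node on "xwqwx"'s path can go only if nothing else ends at it or branches off below it.
The suffix "wx" (2 nodes) is used only by "xwqwx"; the node for "xwq" still has the child "q", so pruning stops there.
Nodes removed: 2

2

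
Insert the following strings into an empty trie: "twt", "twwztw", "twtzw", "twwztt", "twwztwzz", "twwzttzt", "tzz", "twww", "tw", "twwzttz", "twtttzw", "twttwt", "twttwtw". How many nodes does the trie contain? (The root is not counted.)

24

Count nodes per top-level branch (shared prefixes stored once):
  't'-branch (tw, twt, twtttzw, twttwt, twttwtw, twtzw, twww, twwztt, twwzttz, twwzttzt, twwztw, twwztwzz, tzz): 24 nodes
Sum: 24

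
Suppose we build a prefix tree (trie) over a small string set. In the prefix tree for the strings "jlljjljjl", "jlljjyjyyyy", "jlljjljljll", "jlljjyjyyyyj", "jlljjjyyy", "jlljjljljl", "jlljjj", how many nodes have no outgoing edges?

A leaf is a node with no children — equivalently, the end of a word that is not a proper prefix of any other stored word.
Those words: "jlljjjyyy", "jlljjljjl", "jlljjljljll", "jlljjyjyyyyj"
Leaf count: 4

4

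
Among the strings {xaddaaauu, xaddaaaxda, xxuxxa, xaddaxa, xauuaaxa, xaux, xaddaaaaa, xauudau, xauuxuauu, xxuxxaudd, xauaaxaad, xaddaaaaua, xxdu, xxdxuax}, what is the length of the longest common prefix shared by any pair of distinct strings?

8

The deepest shared node is where two words last agree before diverging.
e.g. "xaddaaaaa" and "xaddaaaaua" share the prefix "xaddaaaa" of length 8; no pair shares a longer one.
Longest shared-prefix length: 8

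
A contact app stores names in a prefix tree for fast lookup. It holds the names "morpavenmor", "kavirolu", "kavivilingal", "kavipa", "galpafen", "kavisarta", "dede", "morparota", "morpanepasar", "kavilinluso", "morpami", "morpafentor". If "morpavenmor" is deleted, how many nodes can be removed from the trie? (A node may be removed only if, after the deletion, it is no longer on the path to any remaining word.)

6

A node on "morpavenmor"'s path can go only if nothing else ends at it or branches off below it.
The suffix "venmor" (6 nodes) is used only by "morpavenmor"; the node for "morpa" still has the child "r", so pruning stops there.
Nodes removed: 6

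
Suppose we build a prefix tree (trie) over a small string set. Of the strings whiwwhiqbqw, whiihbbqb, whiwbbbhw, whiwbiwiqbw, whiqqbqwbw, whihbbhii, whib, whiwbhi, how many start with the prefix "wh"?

8

Filter for entries beginning with "wh":
Matches: "whib", "whihbbhii", "whiihbbqb", "whiqqbqwbw", "whiwbbbhw", "whiwbhi", "whiwbiwiqbw", "whiwwhiqbqw"
Count: 8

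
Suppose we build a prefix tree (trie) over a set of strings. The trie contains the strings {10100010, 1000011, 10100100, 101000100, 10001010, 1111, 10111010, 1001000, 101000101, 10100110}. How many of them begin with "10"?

Traverse to the node for "10", then collect every word in that subtree.
Words under "10": 1000011, 10001010, 1001000, 10100010, 101000100, 101000101, 10100100, 10100110, 10111010
Count: 9

9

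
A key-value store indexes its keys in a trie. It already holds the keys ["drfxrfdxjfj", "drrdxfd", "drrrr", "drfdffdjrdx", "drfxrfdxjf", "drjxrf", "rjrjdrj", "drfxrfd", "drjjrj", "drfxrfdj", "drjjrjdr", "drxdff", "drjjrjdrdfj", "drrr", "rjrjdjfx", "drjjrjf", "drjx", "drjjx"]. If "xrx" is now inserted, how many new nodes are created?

"xrx" shares no prefix with any stored word, so all 3 characters open new nodes.
3 − 0 = 3 new nodes.

3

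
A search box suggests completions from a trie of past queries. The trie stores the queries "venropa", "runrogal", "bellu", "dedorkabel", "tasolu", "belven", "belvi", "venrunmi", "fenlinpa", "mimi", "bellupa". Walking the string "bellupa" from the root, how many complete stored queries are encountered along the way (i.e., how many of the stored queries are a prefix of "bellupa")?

Traverse "bellupa" character by character; count nodes along the way that are marked as word ends.
Prefixes of the query that are stored words: "bellu", "bellupa"
Count: 2

2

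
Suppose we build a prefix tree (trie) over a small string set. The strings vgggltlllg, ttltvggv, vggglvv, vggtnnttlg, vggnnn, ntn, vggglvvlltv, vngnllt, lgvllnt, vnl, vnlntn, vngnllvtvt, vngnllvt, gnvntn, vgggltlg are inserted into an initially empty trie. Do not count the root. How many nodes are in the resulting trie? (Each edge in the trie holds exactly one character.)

65

Count nodes per top-level branch (shared prefixes stored once):
  'g'-branch (gnvntn): 6 nodes
  'l'-branch (lgvllnt): 7 nodes
  'n'-branch (ntn): 3 nodes
  't'-branch (ttltvggv): 8 nodes
  'v'-branch (vgggltlg, vgggltlllg, vggglvv, vggglvvlltv, vggnnn, vggtnnttlg, vngnllt, vngnllvt, vngnllvtvt, vnl, vnlntn): 41 nodes
Sum: 65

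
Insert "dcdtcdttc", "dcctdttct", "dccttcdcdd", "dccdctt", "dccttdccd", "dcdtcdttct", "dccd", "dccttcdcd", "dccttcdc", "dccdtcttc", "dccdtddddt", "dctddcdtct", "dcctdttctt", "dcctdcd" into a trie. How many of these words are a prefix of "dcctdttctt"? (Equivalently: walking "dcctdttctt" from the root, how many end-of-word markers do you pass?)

Walk "dcctdttctt" from the root; an end-of-word marker is hit whenever a stored word is a prefix of "dcctdttctt".
Prefixes of the query that are stored words: "dcctdttct", "dcctdttctt"
Count: 2

2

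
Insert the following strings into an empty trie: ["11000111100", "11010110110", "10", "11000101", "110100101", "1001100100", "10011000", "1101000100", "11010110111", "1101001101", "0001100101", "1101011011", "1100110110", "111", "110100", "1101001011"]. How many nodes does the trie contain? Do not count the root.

Insert word by word; a character creates a node only if that edge doesn't already exist:
  "11000111100" → 11 new (1, 1, 0, 0, 0, 1, 1, 1, 1, 0, 0)
  "11010110110" → prefix "110" already present; 8 new (1, 0, 1, 1, 0, 1, 1, 0)
  "10" → prefix "1" already present; 1 new (0)
  "11000101" → prefix "110001" already present; 2 new (0, 1)
  "110100101" → prefix "11010" already present; 4 new (0, 1, 0, 1)
  "1001100100" → prefix "10" already present; 8 new (0, 1, 1, 0, 0, 1, 0, 0)
  "10011000" → prefix "1001100" already present; 1 new (0)
  "1101000100" → prefix "110100" already present; 4 new (0, 1, 0, 0)
  "11010110111" → prefix "1101011011" already present; 1 new (1)
  "1101001101" → prefix "1101001" already present; 3 new (1, 0, 1)
  "0001100101" → 10 new (0, 0, 0, 1, 1, 0, 0, 1, 0, 1)
  "1101011011" → prefix "1101011011" already present; 0 new (none)
  "1100110110" → prefix "1100" already present; 6 new (1, 1, 0, 1, 1, 0)
  "111" → prefix "11" already present; 1 new (1)
  "110100" → prefix "110100" already present; 0 new (none)
  "1101001011" → prefix "110100101" already present; 1 new (1)
Total nodes = 11 + 8 + 1 + 2 + 4 + 8 + 1 + 4 + 1 + 3 + 10 + 0 + 6 + 1 + 0 + 1 = 61

61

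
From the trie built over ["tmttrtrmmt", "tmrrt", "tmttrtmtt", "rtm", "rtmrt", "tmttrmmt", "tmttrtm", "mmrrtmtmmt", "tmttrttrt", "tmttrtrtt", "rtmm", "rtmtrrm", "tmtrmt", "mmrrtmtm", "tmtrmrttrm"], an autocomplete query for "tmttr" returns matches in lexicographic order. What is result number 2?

Filter for "tmttr…" and sort: "tmttrmmt", "tmttrtm", "tmttrtmtt", "tmttrtrmmt", "tmttrtrtt", "tmttrttrt"
The 2nd is tmttrtm.

tmttrtm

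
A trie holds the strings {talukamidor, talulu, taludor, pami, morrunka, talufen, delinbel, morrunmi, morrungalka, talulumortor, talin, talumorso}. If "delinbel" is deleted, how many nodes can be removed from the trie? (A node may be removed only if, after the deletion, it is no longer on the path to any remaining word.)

8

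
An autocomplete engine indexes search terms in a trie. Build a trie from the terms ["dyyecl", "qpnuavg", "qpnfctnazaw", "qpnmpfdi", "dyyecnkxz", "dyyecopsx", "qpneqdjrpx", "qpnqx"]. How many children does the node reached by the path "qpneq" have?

1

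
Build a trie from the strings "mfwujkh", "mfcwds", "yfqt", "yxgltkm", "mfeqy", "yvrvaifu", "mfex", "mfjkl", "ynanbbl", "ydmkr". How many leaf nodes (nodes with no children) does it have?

Leaves are exactly the stored words that no other stored word extends.
Those words: "mfcwds", "mfeqy", "mfex", "mfjkl", "mfwujkh", "ydmkr", "yfqt", "ynanbbl", "yvrvaifu", "yxgltkm"
Leaf count: 10

10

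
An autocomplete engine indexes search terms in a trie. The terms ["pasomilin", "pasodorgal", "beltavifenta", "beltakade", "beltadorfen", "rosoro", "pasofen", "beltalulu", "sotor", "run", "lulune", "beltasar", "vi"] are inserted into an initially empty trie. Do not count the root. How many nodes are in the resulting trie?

Insert word by word; a character creates a node only if that edge doesn't already exist:
  "pasomilin" → 9 new (p, a, s, o, m, i, l, i, n)
  "pasodorgal" → prefix "paso" already present; 6 new (d, o, r, g, a, l)
  "beltavifenta" → 12 new (b, e, l, t, a, v, i, f, e, n, t, a)
  "beltakade" → prefix "belta" already present; 4 new (k, a, d, e)
  "beltadorfen" → prefix "belta" already present; 6 new (d, o, r, f, e, n)
  "rosoro" → 6 new (r, o, s, o, r, o)
  "pasofen" → prefix "paso" already present; 3 new (f, e, n)
  "beltalulu" → prefix "belta" already present; 4 new (l, u, l, u)
  "sotor" → 5 new (s, o, t, o, r)
  "run" → prefix "r" already present; 2 new (u, n)
  "lulune" → 6 new (l, u, l, u, n, e)
  "beltasar" → prefix "belta" already present; 3 new (s, a, r)
  "vi" → 2 new (v, i)
Total nodes = 9 + 6 + 12 + 4 + 6 + 6 + 3 + 4 + 5 + 2 + 6 + 3 + 2 = 68

68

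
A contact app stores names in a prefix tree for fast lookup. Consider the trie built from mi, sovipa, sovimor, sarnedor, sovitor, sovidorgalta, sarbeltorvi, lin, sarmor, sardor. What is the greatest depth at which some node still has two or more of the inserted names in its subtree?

Equivalently: take the maximum, over all pairs, of their longest common prefix length.
e.g. "sovidorgalta" and "sovimor" share the prefix "sovi" of length 4; no pair shares a longer one.
Longest shared-prefix length: 4

4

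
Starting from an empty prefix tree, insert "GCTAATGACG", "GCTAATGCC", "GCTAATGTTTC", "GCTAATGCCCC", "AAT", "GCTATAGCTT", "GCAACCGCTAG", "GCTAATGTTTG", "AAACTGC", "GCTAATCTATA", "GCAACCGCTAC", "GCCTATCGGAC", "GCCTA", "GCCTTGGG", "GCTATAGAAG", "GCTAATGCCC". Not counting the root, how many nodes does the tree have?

64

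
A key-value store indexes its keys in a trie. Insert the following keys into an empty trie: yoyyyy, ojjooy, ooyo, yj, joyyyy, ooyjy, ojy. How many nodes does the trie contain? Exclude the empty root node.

Insert word by word; a character creates a node only if that edge doesn't already exist:
  "yoyyyy" → 6 new (y, o, y, y, y, y)
  "ojjooy" → 6 new (o, j, j, o, o, y)
  "ooyo" → prefix "o" already present; 3 new (o, y, o)
  "yj" → prefix "y" already present; 1 new (j)
  "joyyyy" → 6 new (j, o, y, y, y, y)
  "ooyjy" → prefix "ooy" already present; 2 new (j, y)
  "ojy" → prefix "oj" already present; 1 new (y)
Total nodes = 6 + 6 + 3 + 1 + 6 + 2 + 1 = 25

25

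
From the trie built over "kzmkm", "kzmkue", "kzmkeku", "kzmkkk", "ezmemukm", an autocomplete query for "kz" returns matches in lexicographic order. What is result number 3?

kzmkm

DFS of the "kz" subtree visits, in order: "kzmkeku", "kzmkkk", "kzmkm", "kzmkue"
The 3rd is kzmkm.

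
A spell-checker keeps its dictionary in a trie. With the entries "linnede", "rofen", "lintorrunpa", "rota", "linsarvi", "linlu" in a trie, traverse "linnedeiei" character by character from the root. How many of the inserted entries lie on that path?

1

Walk "linnedeiei" from the root; an end-of-word marker is hit whenever a stored word is a prefix of "linnedeiei".
Prefixes of the query that are stored words: "linnede"
Count: 1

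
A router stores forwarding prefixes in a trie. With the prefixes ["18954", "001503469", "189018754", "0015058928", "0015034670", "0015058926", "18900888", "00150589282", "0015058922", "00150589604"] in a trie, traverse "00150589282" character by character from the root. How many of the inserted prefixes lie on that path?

Traverse "00150589282" character by character; count nodes along the way that are marked as word ends.
Prefixes of the query that are stored words: "0015058928", "00150589282"
Count: 2

2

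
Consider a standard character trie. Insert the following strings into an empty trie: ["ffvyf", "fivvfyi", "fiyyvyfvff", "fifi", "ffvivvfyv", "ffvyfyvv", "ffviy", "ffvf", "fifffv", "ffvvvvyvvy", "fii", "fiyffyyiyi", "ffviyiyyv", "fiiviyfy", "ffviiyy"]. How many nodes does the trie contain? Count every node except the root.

62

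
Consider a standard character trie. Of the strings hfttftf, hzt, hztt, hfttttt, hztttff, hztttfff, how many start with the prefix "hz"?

4

Filter for entries beginning with "hz":
Matches: "hzt", "hztt", "hztttff", "hztttfff"
Count: 4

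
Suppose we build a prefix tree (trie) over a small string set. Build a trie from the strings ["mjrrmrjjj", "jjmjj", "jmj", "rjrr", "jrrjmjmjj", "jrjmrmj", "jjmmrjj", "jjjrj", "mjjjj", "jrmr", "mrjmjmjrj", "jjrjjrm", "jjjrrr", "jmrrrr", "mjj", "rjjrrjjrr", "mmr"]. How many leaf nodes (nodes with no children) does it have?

16

A leaf is a node with no children — equivalently, the end of a word that is not a proper prefix of any other stored word.
Those words: "jjjrj", "jjjrrr", "jjmjj", "jjmmrjj", "jjrjjrm", "jmj", "jmrrrr", "jrjmrmj", "jrmr", "jrrjmjmjj", "mjjjj", "mjrrmrjjj", "mmr", "mrjmjmjrj", "rjjrrjjrr", "rjrr"
Leaf count: 16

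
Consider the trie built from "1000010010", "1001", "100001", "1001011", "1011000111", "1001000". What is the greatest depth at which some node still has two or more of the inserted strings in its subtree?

6

Look for the deepest trie node that still has at least two words in its subtree.
e.g. "100001" and "1000010010" share the prefix "100001" of length 6; no pair shares a longer one.
Longest shared-prefix length: 6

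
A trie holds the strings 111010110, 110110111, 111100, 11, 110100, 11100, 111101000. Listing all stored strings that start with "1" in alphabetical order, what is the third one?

110110111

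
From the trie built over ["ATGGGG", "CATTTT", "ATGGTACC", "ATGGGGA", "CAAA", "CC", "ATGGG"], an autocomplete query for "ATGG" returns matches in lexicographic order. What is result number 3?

DFS of the "ATGG" subtree visits, in order: "ATGGG", "ATGGGG", "ATGGGGA", "ATGGTACC"
The 3rd is ATGGGGA.

ATGGGGA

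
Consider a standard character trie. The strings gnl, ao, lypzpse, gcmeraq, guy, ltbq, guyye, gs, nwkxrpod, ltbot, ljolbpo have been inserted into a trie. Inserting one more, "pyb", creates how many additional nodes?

3

"pyb" shares no prefix with any stored word, so all 3 characters open new nodes.
3 − 0 = 3 new nodes.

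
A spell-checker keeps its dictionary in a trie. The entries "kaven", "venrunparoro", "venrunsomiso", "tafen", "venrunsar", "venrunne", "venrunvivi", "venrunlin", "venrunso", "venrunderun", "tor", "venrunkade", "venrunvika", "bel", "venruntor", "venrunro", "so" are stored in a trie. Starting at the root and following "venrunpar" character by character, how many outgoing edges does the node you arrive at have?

1

Follow the path "venrunpar" to its node, then look at its outgoing edges.
Distinct next characters after "venrunpar": o.
That node has 1 child edge.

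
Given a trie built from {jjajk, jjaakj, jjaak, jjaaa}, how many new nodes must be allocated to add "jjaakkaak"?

Walking "jjaakkaak" from the root, the first 5 characters ("jjaak") follow existing edges; "k" is the first miss.
Each of the 4 remaining characters creates one node.

4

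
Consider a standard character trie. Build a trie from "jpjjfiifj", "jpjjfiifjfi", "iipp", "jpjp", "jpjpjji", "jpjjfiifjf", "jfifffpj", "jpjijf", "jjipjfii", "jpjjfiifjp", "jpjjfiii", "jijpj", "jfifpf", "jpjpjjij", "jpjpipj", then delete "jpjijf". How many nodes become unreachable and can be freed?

After clearing the end-marker at "jpjijf", prune upward until reaching a node still needed by another word.
The suffix "ijf" (3 nodes) is used only by "jpjijf"; the node for "jpj" still has the child "j", so pruning stops there.
Nodes removed: 3

3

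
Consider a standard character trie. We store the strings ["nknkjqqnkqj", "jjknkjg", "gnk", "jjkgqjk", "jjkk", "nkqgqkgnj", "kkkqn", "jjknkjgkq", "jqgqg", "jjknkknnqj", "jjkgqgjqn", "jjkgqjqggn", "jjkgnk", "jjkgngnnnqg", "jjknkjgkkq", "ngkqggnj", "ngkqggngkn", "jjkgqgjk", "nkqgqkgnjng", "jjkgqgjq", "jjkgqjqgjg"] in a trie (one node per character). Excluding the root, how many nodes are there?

82

Trace insertions, counting only characters that open a new branch:
  "nknkjqqnkqj" → 11 new (n, k, n, k, j, q, q, n, k, q, j)
  "jjknkjg" → 7 new (j, j, k, n, k, j, g)
  "gnk" → 3 new (g, n, k)
  "jjkgqjk" → prefix "jjk" already present; 4 new (g, q, j, k)
  "jjkk" → prefix "jjk" already present; 1 new (k)
  "nkqgqkgnj" → prefix "nk" already present; 7 new (q, g, q, k, g, n, j)
  "kkkqn" → 5 new (k, k, k, q, n)
  "jjknkjgkq" → prefix "jjknkjg" already present; 2 new (k, q)
  "jqgqg" → prefix "j" already present; 4 new (q, g, q, g)
  "jjknkknnqj" → prefix "jjknk" already present; 5 new (k, n, n, q, j)
  "jjkgqgjqn" → prefix "jjkgq" already present; 4 new (g, j, q, n)
  "jjkgqjqggn" → prefix "jjkgqj" already present; 4 new (q, g, g, n)
  "jjkgnk" → prefix "jjkg" already present; 2 new (n, k)
  "jjkgngnnnqg" → prefix "jjkgn" already present; 6 new (g, n, n, n, q, g)
  "jjknkjgkkq" → prefix "jjknkjgk" already present; 2 new (k, q)
  "ngkqggnj" → prefix "n" already present; 7 new (g, k, q, g, g, n, j)
  "ngkqggngkn" → prefix "ngkqggn" already present; 3 new (g, k, n)
  "jjkgqgjk" → prefix "jjkgqgj" already present; 1 new (k)
  "nkqgqkgnjng" → prefix "nkqgqkgnj" already present; 2 new (n, g)
  "jjkgqgjq" → prefix "jjkgqgjq" already present; 0 new (none)
  "jjkgqjqgjg" → prefix "jjkgqjqg" already present; 2 new (j, g)
Total nodes = 11 + 7 + 3 + 4 + 1 + 7 + 5 + 2 + 4 + 5 + 4 + 4 + 2 + 6 + 2 + 7 + 3 + 1 + 2 + 0 + 2 = 82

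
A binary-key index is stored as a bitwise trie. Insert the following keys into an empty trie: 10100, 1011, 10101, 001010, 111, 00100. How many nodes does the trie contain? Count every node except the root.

Trie structure (* marks end of a word):
(root)
├─ 0
│  └─ 0
│     └─ 1
│        └─ 0
│           ├─ 0 *
│           └─ 1
│              └─ 0 *
└─ 1
   ├─ 0
   │  └─ 1
   │     ├─ 0
   │     │  ├─ 0 *
   │     │  └─ 1 *
   │     └─ 1 *
   └─ 1
      └─ 1 *
Counting every labelled node above: 16.

16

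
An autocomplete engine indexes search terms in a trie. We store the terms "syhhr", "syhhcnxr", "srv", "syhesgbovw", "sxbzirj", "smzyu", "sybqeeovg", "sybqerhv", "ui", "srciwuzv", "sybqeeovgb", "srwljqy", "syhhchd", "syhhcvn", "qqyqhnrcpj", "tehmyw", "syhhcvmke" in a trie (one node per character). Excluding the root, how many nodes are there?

Count nodes per top-level branch (shared prefixes stored once):
  'q'-branch (qqyqhnrcpj): 10 nodes
  's'-branch (smzyu, srciwuzv, srv, srwljqy, sxbzirj, sybqeeovg, sybqeeovgb, sybqerhv, syhesgbovw, syhhchd, syhhcnxr, syhhcvmke, syhhcvn, syhhr): 57 nodes
  't'-branch (tehmyw): 6 nodes
  'u'-branch (ui): 2 nodes
Sum: 75

75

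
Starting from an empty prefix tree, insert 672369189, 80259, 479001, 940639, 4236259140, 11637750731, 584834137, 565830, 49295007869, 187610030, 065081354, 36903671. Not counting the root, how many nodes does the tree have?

Insert word by word; a character creates a node only if that edge doesn't already exist:
  "672369189" → 9 new (6, 7, 2, 3, 6, 9, 1, 8, 9)
  "80259" → 5 new (8, 0, 2, 5, 9)
  "479001" → 6 new (4, 7, 9, 0, 0, 1)
  "940639" → 6 new (9, 4, 0, 6, 3, 9)
  "4236259140" → prefix "4" already present; 9 new (2, 3, 6, 2, 5, 9, 1, 4, 0)
  "11637750731" → 11 new (1, 1, 6, 3, 7, 7, 5, 0, 7, 3, 1)
  "584834137" → 9 new (5, 8, 4, 8, 3, 4, 1, 3, 7)
  "565830" → prefix "5" already present; 5 new (6, 5, 8, 3, 0)
  "49295007869" → prefix "4" already present; 10 new (9, 2, 9, 5, 0, 0, 7, 8, 6, 9)
  "187610030" → prefix "1" already present; 8 new (8, 7, 6, 1, 0, 0, 3, 0)
  "065081354" → 9 new (0, 6, 5, 0, 8, 1, 3, 5, 4)
  "36903671" → 8 new (3, 6, 9, 0, 3, 6, 7, 1)
Total nodes = 9 + 5 + 6 + 6 + 9 + 11 + 9 + 5 + 10 + 8 + 9 + 8 = 95

95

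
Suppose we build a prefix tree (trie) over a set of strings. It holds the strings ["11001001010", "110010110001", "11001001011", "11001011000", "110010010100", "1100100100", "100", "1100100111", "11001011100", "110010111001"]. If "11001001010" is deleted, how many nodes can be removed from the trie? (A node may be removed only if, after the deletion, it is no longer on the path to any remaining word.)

After clearing the end-marker at "11001001010", prune upward until reaching a node still needed by another word.
Every node on "11001001010" is still needed (e.g. by "110010010100"), so nothing is freed.
Nodes removed: 0

0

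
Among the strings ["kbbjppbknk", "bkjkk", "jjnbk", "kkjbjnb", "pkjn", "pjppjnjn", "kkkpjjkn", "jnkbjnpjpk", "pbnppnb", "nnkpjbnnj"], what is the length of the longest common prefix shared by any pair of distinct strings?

2

Equivalently: take the maximum, over all pairs, of their longest common prefix length.
"kkjbjnb" and "kkkpjjkn" agree on "kk" (2 characters) before diverging; nothing deeper is shared.
Longest shared-prefix length: 2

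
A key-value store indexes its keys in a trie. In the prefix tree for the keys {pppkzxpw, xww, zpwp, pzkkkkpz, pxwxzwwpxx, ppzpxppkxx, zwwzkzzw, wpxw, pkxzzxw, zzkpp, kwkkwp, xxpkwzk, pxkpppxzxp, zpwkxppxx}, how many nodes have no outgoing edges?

14

A leaf is a node with no children — equivalently, the end of a word that is not a proper prefix of any other stored word.
Those words: "kwkkwp", "pkxzzxw", "pppkzxpw", "ppzpxppkxx", "pxkpppxzxp", "pxwxzwwpxx", "pzkkkkpz", "wpxw", "xww", "xxpkwzk", "zpwkxppxx", "zpwp", "zwwzkzzw", "zzkpp"
Leaf count: 14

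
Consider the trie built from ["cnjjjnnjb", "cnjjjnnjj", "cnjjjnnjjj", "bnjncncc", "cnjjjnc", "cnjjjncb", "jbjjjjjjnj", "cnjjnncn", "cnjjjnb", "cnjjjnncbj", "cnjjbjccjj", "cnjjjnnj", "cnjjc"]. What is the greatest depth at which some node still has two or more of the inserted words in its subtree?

9

Look for the deepest trie node that still has at least two words in its subtree.
"cnjjjnnjj" and "cnjjjnnjjj" agree on "cnjjjnnjj" (9 characters) before diverging; nothing deeper is shared.
Longest shared-prefix length: 9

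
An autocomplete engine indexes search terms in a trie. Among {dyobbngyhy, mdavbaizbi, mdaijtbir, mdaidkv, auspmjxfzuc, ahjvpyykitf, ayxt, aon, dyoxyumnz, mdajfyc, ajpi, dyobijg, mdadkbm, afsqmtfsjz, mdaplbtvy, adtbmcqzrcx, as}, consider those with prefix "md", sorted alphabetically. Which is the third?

Words with prefix "md", in lexicographic order: "mdadkbm", "mdaidkv", "mdaijtbir", "mdajfyc", "mdaplbtvy", "mdavbaizbi"
The 3rd is mdaijtbir.

mdaijtbir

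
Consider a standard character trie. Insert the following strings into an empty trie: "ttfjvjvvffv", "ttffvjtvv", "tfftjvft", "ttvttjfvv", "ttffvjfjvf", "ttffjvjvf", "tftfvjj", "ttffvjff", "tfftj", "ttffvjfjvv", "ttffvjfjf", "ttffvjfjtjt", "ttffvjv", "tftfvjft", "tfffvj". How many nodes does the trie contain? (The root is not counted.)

Count nodes per top-level branch (shared prefixes stored once):
  't'-branch (tfffvj, tfftj, tfftjvft, tftfvjft, tftfvjj, ttffjvjvf, ttffvjff, ttffvjfjf, ttffvjfjtjt, ttffvjfjvf, ttffvjfjvv, ttffvjtvv, ttffvjv, ttfjvjvvffv, ttvttjfvv): 57 nodes
Sum: 57

57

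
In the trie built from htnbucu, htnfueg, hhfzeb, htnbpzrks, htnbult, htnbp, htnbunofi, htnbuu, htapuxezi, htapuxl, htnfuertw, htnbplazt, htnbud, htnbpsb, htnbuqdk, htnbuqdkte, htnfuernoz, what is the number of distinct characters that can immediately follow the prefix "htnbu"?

Walk "htnbu" from the root, arriving at one node.
Characters that immediately follow "htnbu" among the stored strings: {c, d, l, n, q, u}.
That node has 6 child edges.

6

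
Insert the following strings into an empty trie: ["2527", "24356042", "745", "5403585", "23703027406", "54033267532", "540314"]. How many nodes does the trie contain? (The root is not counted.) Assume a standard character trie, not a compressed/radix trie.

40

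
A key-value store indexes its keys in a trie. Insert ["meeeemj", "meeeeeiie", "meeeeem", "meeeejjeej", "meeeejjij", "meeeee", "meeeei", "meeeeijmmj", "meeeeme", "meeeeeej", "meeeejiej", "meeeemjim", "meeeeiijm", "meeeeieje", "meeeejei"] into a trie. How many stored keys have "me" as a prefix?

15

Filter for entries beginning with "me":
Matches: "meeeee", "meeeeeej", "meeeeeiie", "meeeeem", "meeeei", "meeeeieje", "meeeeiijm", "meeeeijmmj", "meeeejei", "meeeejiej", "meeeejjeej", "meeeejjij", "meeeeme", "meeeemj", "meeeemjim"
Count: 15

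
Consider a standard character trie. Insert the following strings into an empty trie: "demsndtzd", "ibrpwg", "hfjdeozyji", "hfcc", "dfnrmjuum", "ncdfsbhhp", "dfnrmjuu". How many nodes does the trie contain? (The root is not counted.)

Insert word by word; a character creates a node only if that edge doesn't already exist:
  "demsndtzd" → 9 new (d, e, m, s, n, d, t, z, d)
  "ibrpwg" → 6 new (i, b, r, p, w, g)
  "hfjdeozyji" → 10 new (h, f, j, d, e, o, z, y, j, i)
  "hfcc" → prefix "hf" already present; 2 new (c, c)
  "dfnrmjuum" → prefix "d" already present; 8 new (f, n, r, m, j, u, u, m)
  "ncdfsbhhp" → 9 new (n, c, d, f, s, b, h, h, p)
  "dfnrmjuu" → prefix "dfnrmjuu" already present; 0 new (none)
Total nodes = 9 + 6 + 10 + 2 + 8 + 9 + 0 = 44

44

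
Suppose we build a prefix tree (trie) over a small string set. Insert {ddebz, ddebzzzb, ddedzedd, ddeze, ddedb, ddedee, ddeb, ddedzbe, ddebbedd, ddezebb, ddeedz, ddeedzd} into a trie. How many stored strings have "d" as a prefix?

12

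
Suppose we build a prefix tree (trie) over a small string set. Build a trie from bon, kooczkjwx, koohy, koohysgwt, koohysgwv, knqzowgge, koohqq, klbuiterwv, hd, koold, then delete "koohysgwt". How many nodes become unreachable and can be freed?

1

Walk "koohysgwt" from the leaf back toward the root, removing each node that no remaining word uses.
The suffix "t" (1 node) is used only by "koohysgwt"; the node for "koohysgw" still has the child "v", so pruning stops there.
Nodes removed: 1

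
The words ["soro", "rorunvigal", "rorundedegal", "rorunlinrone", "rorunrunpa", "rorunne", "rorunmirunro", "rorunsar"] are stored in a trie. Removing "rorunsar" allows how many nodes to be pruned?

After clearing the end-marker at "rorunsar", prune upward until reaching a node still needed by another word.
The suffix "sar" (3 nodes) is used only by "rorunsar"; the node for "rorun" still has the child "v", so pruning stops there.
Nodes removed: 3

3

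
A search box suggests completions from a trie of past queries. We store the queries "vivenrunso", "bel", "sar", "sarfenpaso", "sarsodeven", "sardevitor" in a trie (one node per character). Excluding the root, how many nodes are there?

37

Count nodes per top-level branch (shared prefixes stored once):
  'b'-branch (bel): 3 nodes
  's'-branch (sar, sardevitor, sarfenpaso, sarsodeven): 24 nodes
  'v'-branch (vivenrunso): 10 nodes
Sum: 37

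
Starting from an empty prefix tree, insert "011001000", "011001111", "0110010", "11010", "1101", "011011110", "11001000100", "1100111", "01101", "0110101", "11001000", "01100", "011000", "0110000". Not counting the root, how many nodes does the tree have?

36

Count nodes per top-level branch (shared prefixes stored once):
  '0'-branch (01100, 011000, 0110000, 0110010, 011001000, 011001111, 01101, 0110101, 011011110): 21 nodes
  '1'-branch (11001000, 11001000100, 1100111, 1101, 11010): 15 nodes
Sum: 36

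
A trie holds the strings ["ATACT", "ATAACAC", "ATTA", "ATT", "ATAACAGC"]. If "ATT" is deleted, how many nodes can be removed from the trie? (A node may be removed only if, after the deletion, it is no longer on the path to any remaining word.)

0

Walk "ATT" from the leaf back toward the root, removing each node that no remaining word uses.
Every node on "ATT" is still needed (e.g. by "ATTA"), so nothing is freed.
Nodes removed: 0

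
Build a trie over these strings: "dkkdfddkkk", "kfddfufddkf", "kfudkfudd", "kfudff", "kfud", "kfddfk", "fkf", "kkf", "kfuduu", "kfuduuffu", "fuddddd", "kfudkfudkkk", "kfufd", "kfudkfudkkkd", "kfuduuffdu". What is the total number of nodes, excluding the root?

55

For each word, the new-node count is its length minus the longest prefix already in the trie:
  "dkkdfddkkk" → 10 new (d, k, k, d, f, d, d, k, k, k)
  "kfddfufddkf" → 11 new (k, f, d, d, f, u, f, d, d, k, f)
  "kfudkfudd" → prefix "kf" already present; 7 new (u, d, k, f, u, d, d)
  "kfudff" → prefix "kfud" already present; 2 new (f, f)
  "kfud" → prefix "kfud" already present; 0 new (none)
  "kfddfk" → prefix "kfddf" already present; 1 new (k)
  "fkf" → 3 new (f, k, f)
  "kkf" → prefix "k" already present; 2 new (k, f)
  "kfuduu" → prefix "kfud" already present; 2 new (u, u)
  "kfuduuffu" → prefix "kfuduu" already present; 3 new (f, f, u)
  "fuddddd" → prefix "f" already present; 6 new (u, d, d, d, d, d)
  "kfudkfudkkk" → prefix "kfudkfud" already present; 3 new (k, k, k)
  "kfufd" → prefix "kfu" already present; 2 new (f, d)
  "kfudkfudkkkd" → prefix "kfudkfudkkk" already present; 1 new (d)
  "kfuduuffdu" → prefix "kfuduuff" already present; 2 new (d, u)
Total nodes = 10 + 11 + 7 + 2 + 0 + 1 + 3 + 2 + 2 + 3 + 6 + 3 + 2 + 1 + 2 = 55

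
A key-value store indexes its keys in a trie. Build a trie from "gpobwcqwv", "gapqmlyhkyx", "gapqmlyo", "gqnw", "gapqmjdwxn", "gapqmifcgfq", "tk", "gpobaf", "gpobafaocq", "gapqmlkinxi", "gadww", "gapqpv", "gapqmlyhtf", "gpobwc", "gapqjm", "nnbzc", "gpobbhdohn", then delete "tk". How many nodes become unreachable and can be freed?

2

Walk "tk" from the leaf back toward the root, removing each node that no remaining word uses.
No other word shares any prefix with "tk", so all 2 of its nodes go.
Nodes removed: 2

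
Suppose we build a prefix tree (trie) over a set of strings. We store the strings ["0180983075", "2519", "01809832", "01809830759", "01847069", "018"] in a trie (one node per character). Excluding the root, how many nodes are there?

21

Trace insertions, counting only characters that open a new branch:
  "0180983075" → 10 new (0, 1, 8, 0, 9, 8, 3, 0, 7, 5)
  "2519" → 4 new (2, 5, 1, 9)
  "01809832" → prefix "0180983" already present; 1 new (2)
  "01809830759" → prefix "0180983075" already present; 1 new (9)
  "01847069" → prefix "018" already present; 5 new (4, 7, 0, 6, 9)
  "018" → prefix "018" already present; 0 new (none)
Total nodes = 10 + 4 + 1 + 1 + 5 + 0 = 21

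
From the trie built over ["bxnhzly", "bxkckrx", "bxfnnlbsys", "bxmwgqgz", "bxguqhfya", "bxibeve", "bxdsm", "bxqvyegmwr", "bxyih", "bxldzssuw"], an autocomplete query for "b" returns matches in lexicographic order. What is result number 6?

bxldzssuw

DFS of the "b" subtree visits, in order: "bxdsm", "bxfnnlbsys", "bxguqhfya", "bxibeve", "bxkckrx", "bxldzssuw", "bxmwgqgz", "bxnhzly", "bxqvyegmwr", "bxyih"
Position 6: bxldzssuw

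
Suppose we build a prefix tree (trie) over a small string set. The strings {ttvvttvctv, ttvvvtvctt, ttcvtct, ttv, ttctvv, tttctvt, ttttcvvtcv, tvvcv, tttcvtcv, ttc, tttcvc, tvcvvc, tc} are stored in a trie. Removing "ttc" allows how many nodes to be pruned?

0

Walk "ttc" from the leaf back toward the root, removing each node that no remaining word uses.
Every node on "ttc" is still needed (e.g. by "ttcvtct"), so nothing is freed.
Nodes removed: 0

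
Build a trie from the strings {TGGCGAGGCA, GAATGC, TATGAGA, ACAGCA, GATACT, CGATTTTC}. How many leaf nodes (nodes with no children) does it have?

A leaf is a node with no children — equivalently, the end of a word that is not a proper prefix of any other stored word.
Those words: "ACAGCA", "CGATTTTC", "GAATGC", "GATACT", "TATGAGA", "TGGCGAGGCA"
Leaf count: 6

6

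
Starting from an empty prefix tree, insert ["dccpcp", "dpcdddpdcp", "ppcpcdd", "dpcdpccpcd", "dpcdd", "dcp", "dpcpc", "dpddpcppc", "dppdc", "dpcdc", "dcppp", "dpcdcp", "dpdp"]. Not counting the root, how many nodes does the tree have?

46

Insert word by word; a character creates a node only if that edge doesn't already exist:
  "dccpcp" → 6 new (d, c, c, p, c, p)
  "dpcdddpdcp" → prefix "d" already present; 9 new (p, c, d, d, d, p, d, c, p)
  "ppcpcdd" → 7 new (p, p, c, p, c, d, d)
  "dpcdpccpcd" → prefix "dpcd" already present; 6 new (p, c, c, p, c, d)
  "dpcdd" → prefix "dpcdd" already present; 0 new (none)
  "dcp" → prefix "dc" already present; 1 new (p)
  "dpcpc" → prefix "dpc" already present; 2 new (p, c)
  "dpddpcppc" → prefix "dp" already present; 7 new (d, d, p, c, p, p, c)
  "dppdc" → prefix "dp" already present; 3 new (p, d, c)
  "dpcdc" → prefix "dpcd" already present; 1 new (c)
  "dcppp" → prefix "dcp" already present; 2 new (p, p)
  "dpcdcp" → prefix "dpcdc" already present; 1 new (p)
  "dpdp" → prefix "dpd" already present; 1 new (p)
Total nodes = 6 + 9 + 7 + 6 + 0 + 1 + 2 + 7 + 3 + 1 + 2 + 1 + 1 = 46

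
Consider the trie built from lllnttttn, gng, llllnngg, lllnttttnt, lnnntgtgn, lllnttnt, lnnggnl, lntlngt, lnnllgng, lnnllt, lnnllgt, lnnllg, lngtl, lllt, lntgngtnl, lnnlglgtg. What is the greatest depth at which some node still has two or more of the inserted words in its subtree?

9

Equivalently: take the maximum, over all pairs, of their longest common prefix length.
"lllnttttn" and "lllnttttnt" agree on "lllnttttn" (9 characters) before diverging; nothing deeper is shared.
Longest shared-prefix length: 9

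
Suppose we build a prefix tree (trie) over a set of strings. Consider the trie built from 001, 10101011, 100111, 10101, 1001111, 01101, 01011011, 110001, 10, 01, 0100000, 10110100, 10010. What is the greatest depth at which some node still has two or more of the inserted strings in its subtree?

6

Look for the deepest trie node that still has at least two words in its subtree.
"100111" and "1001111" agree on "100111" (6 characters) before diverging; nothing deeper is shared.
Longest shared-prefix length: 6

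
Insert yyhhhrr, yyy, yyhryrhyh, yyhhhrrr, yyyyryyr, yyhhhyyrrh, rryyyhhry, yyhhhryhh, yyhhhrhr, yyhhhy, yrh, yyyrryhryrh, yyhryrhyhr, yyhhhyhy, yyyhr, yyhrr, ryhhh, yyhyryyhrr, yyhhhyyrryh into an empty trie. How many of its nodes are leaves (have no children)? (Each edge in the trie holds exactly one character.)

Leaves are exactly the stored words that no other stored word extends.
Those words: "rryyyhhry", "ryhhh", "yrh", "yyhhhrhr", "yyhhhrrr", "yyhhhryhh", "yyhhhyhy", "yyhhhyyrrh", "yyhhhyyrryh", "yyhrr", "yyhryrhyhr", "yyhyryyhrr", "yyyhr", "yyyrryhryrh", "yyyyryyr"
Leaf count: 15

15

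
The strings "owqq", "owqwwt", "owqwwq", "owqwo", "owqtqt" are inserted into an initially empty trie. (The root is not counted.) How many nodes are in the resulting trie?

Trace insertions, counting only characters that open a new branch:
  "owqq" → 4 new (o, w, q, q)
  "owqwwt" → prefix "owq" already present; 3 new (w, w, t)
  "owqwwq" → prefix "owqww" already present; 1 new (q)
  "owqwo" → prefix "owqw" already present; 1 new (o)
  "owqtqt" → prefix "owq" already present; 3 new (t, q, t)
Total nodes = 4 + 3 + 1 + 1 + 3 = 12

12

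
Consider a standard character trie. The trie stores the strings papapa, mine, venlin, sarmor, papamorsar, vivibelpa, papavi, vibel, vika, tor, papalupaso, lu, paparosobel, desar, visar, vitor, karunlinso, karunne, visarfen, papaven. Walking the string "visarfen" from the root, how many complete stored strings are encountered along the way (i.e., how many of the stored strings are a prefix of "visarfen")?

2

Check each prefix of "visarfen" against the stored set — each match is an end-marker on the path.
Prefixes of the query that are stored words: "visar", "visarfen"
Count: 2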